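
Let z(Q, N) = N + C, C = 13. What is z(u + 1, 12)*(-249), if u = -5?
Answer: -6225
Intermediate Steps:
z(Q, N) = 13 + N (z(Q, N) = N + 13 = 13 + N)
z(u + 1, 12)*(-249) = (13 + 12)*(-249) = 25*(-249) = -6225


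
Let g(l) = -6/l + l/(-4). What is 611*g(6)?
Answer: -3055/2 ≈ -1527.5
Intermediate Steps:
g(l) = -6/l - l/4 (g(l) = -6/l + l*(-¼) = -6/l - l/4)
611*g(6) = 611*(-6/6 - ¼*6) = 611*(-6*⅙ - 3/2) = 611*(-1 - 3/2) = 611*(-5/2) = -3055/2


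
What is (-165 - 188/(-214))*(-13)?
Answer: 228293/107 ≈ 2133.6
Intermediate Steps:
(-165 - 188/(-214))*(-13) = (-165 - 188*(-1/214))*(-13) = (-165 + 94/107)*(-13) = -17561/107*(-13) = 228293/107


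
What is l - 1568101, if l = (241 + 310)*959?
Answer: -1039692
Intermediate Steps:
l = 528409 (l = 551*959 = 528409)
l - 1568101 = 528409 - 1568101 = -1039692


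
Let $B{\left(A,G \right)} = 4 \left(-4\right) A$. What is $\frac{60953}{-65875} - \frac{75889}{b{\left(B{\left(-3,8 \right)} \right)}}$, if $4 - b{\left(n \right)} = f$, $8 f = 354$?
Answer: $\frac{19986938067}{10605875} \approx 1884.5$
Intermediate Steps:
$B{\left(A,G \right)} = - 16 A$
$f = \frac{177}{4}$ ($f = \frac{1}{8} \cdot 354 = \frac{177}{4} \approx 44.25$)
$b{\left(n \right)} = - \frac{161}{4}$ ($b{\left(n \right)} = 4 - \frac{177}{4} = - \frac{161}{4}$)
$\frac{60953}{-65875} - \frac{75889}{b{\left(B{\left(-3,8 \right)} \right)}} = \frac{60953}{-65875} - \frac{75889}{- \frac{161}{4}} = 60953 \left(- \frac{1}{65875}\right) - - \frac{303556}{161} = - \frac{60953}{65875} + \frac{303556}{161} = \frac{19986938067}{10605875}$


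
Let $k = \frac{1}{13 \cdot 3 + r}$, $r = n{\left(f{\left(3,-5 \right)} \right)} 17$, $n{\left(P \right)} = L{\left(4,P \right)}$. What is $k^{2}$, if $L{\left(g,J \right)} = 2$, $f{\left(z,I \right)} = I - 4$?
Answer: $\frac{1}{5329} \approx 0.00018765$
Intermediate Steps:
$f{\left(z,I \right)} = -4 + I$ ($f{\left(z,I \right)} = I - 4 = -4 + I$)
$n{\left(P \right)} = 2$
$r = 34$ ($r = 2 \cdot 17 = 34$)
$k = \frac{1}{73}$ ($k = \frac{1}{13 \cdot 3 + 34} = \frac{1}{39 + 34} = \frac{1}{73} \approx 0.013699$)
$k^{2} = \left(\frac{1}{73}\right)^{2} = \frac{1}{5329}$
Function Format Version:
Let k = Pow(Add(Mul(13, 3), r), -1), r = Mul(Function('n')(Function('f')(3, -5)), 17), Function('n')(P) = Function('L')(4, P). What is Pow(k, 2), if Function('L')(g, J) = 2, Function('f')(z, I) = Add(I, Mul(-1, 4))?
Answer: Rational(1, 5329) ≈ 0.00018765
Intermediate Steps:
Function('f')(z, I) = Add(-4, I) (Function('f')(z, I) = Add(I, -4) = Add(-4, I))
Function('n')(P) = 2
r = 34 (r = Mul(2, 17) = 34)
k = Rational(1, 73) (k = Pow(Add(Mul(13, 3), 34), -1) = Pow(Add(39, 34), -1) = Pow(73, -1) = Rational(1, 73) ≈ 0.013699)
Pow(k, 2) = Pow(Rational(1, 73), 2) = Rational(1, 5329)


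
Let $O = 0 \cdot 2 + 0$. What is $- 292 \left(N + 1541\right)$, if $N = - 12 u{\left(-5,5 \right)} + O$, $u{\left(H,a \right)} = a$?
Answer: $-432452$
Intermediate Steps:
$O = 0$ ($O = 0 + 0 = 0$)
$N = -60$ ($N = \left(-12\right) 5 + 0 = -60 + 0 = -60$)
$- 292 \left(N + 1541\right) = - 292 \left(-60 + 1541\right) = \left(-292\right) 1481 = -432452$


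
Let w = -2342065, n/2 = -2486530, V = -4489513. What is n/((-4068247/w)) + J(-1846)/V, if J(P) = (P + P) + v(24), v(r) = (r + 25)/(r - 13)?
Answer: -575194283911078699639/200908925730821 ≈ -2.8630e+6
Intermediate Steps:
v(r) = (25 + r)/(-13 + r)
n = -4973060 (n = 2*(-2486530) = -4973060)
J(P) = 49/11 + 2*P (J(P) = (P + P) + (25 + 24)/(-13 + 24) = 2*P + 49/11 = 49/11 + 2*P)
n/((-4068247/w)) + J(-1846)/V = -4973060/((-4068247/(-2342065))) + (49/11 + 2*(-1846))/(-4489513) = -4973060/((-4068247*(-1/2342065))) + (49/11 - 3692)*(-1/4489513) = -4973060/4068247/2342065 - 40563/11*(-1/4489513) = -4973060*2342065/4068247 + 40563/49384643 = -11647229768900/4068247 + 40563/49384643 = -575194283911078699639/200908925730821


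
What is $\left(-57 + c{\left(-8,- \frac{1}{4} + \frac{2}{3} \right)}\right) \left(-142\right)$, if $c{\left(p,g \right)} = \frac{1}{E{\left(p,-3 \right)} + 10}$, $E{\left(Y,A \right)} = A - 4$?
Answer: $\frac{24140}{3} \approx 8046.7$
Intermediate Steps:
$E{\left(Y,A \right)} = -4 + A$ ($E{\left(Y,A \right)} = A - 4 = -4 + A$)
$c{\left(p,g \right)} = \frac{1}{3}$ ($c{\left(p,g \right)} = \frac{1}{\left(-4 - 3\right) + 10} = \frac{1}{-7 + 10} = \frac{1}{3}$)
$\left(-57 + c{\left(-8,- \frac{1}{4} + \frac{2}{3} \right)}\right) \left(-142\right) = \left(-57 + \frac{1}{3}\right) \left(-142\right) = \left(- \frac{170}{3}\right) \left(-142\right) = \frac{24140}{3}$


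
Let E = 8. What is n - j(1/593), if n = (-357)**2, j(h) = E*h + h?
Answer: 75577248/593 ≈ 1.2745e+5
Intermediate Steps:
j(h) = 9*h (j(h) = 8*h + h = 9*h)
n = 127449
n - j(1/593) = 127449 - 9/593 = 75577248/593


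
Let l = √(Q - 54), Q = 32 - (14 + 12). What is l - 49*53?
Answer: -2597 + 4*I*√3 ≈ -2597.0 + 6.9282*I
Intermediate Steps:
Q = 6 (Q = 32 - 1*26 = 32 - 26 = 6)
l = 4*I*√3 (l = √(6 - 54) = √(-48) = 4*I*√3 ≈ 6.9282*I)
l - 49*53 = 4*I*√3 - 49*53 = 4*I*√3 - 2597 = -2597 + 4*I*√3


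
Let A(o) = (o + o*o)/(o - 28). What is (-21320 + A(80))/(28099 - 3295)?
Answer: -68885/80613 ≈ -0.85452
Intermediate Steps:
A(o) = (o + o²)/(-28 + o)
(-21320 + A(80))/(28099 - 3295) = (-21320 + 80*(1 + 80)/(-28 + 80))/(28099 - 3295) = (-21320 + 80*81/52)/24804 = (-21320 + 80*(1/52)*81)*(1/24804) = (-21320 + 1620/13)*(1/24804) = -275540/13*1/24804 = -68885/80613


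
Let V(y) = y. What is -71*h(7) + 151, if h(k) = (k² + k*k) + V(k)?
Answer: -7304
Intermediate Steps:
h(k) = k + 2*k² (h(k) = (k² + k*k) + k = (k² + k²) + k = 2*k² + k = k + 2*k²)
-71*h(7) + 151 = -497*(1 + 2*7) + 151 = -497*(1 + 14) + 151 = -497*15 + 151 = -71*105 + 151 = -7455 + 151 = -7304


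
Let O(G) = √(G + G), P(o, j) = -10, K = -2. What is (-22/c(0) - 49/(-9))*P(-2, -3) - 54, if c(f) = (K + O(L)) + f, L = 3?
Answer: 1004/9 + 110*√6 ≈ 381.00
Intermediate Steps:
O(G) = √2*√G (O(G) = √(2*G) = √2*√G)
c(f) = -2 + f + √6 (c(f) = (-2 + √2*√3) + f = (-2 + √6) + f = -2 + f + √6)
(-22/c(0) - 49/(-9))*P(-2, -3) - 54 = (-22/(-2 + 0 + √6) - 49/(-9))*(-10) - 54 = (-22/(-2 + √6) - 49*(-⅑))*(-10) - 54 = (-22/(-2 + √6) + 49/9)*(-10) - 54 = (49/9 - 22/(-2 + √6))*(-10) - 54 = (-490/9 + 220/(-2 + √6)) - 54 = -976/9 + 220/(-2 + √6)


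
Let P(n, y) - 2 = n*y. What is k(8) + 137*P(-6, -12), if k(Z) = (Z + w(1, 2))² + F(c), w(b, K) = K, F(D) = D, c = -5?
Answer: 10233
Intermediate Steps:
k(Z) = -5 + (2 + Z)² (k(Z) = (Z + 2)² - 5 = (2 + Z)² - 5 = -5 + (2 + Z)²)
P(n, y) = 2 + n*y
k(8) + 137*P(-6, -12) = (-5 + (2 + 8)²) + 137*(2 - 6*(-12)) = (-5 + 10²) + 137*(2 + 72) = (-5 + 100) + 137*74 = 95 + 10138 = 10233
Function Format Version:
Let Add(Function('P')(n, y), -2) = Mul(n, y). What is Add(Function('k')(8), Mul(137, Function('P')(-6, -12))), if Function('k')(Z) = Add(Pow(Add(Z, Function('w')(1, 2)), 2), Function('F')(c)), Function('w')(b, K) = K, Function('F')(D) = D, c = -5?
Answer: 10233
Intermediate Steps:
Function('k')(Z) = Add(-5, Pow(Add(2, Z), 2)) (Function('k')(Z) = Add(Pow(Add(Z, 2), 2), -5) = Add(Pow(Add(2, Z), 2), -5) = Add(-5, Pow(Add(2, Z), 2)))
Function('P')(n, y) = Add(2, Mul(n, y))
Add(Function('k')(8), Mul(137, Function('P')(-6, -12))) = Add(Add(-5, Pow(Add(2, 8), 2)), Mul(137, Add(2, Mul(-6, -12)))) = Add(Add(-5, Pow(10, 2)), Mul(137, Add(2, 72))) = Add(Add(-5, 100), Mul(137, 74)) = Add(95, 10138) = 10233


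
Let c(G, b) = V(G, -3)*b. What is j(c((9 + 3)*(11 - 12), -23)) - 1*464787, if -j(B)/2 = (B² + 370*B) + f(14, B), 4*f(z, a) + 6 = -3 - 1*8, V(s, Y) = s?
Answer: -1642741/2 ≈ -8.2137e+5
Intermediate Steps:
f(z, a) = -17/4 (f(z, a) = -3/2 + (-3 - 1*8)/4 = -3/2 + (-3 - 8)/4 = -3/2 + (¼)*(-11) = -3/2 - 11/4 = -17/4)
c(G, b) = G*b
j(B) = 17/2 - 740*B - 2*B² (j(B) = -2*((B² + 370*B) - 17/4) = -2*(-17/4 + B² + 370*B) = 17/2 - 740*B - 2*B²)
j(c((9 + 3)*(11 - 12), -23)) - 1*464787 = (17/2 - 740*(9 + 3)*(11 - 12)*(-23) - 2*529*(9 + 3)²*(11 - 12)²) - 1*464787 = (17/2 - 740*12*(-1)*(-23) - 2*((12*(-1))*(-23))²) - 464787 = (17/2 - (-8880)*(-23) - 2*(-12*(-23))²) - 464787 = (17/2 - 740*276 - 2*276²) - 464787 = (17/2 - 204240 - 2*76176) - 464787 = (17/2 - 204240 - 152352) - 464787 = -713167/2 - 464787 = -1642741/2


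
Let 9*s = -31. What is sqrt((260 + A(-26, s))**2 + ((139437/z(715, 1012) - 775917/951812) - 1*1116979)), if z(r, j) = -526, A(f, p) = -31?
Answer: 3*I*sqrt(1853450462109783686691)/125163278 ≈ 1031.9*I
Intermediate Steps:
s = -31/9 (s = (1/9)*(-31) = -31/9 ≈ -3.4444)
sqrt((260 + A(-26, s))**2 + ((139437/z(715, 1012) - 775917/951812) - 1*1116979)) = sqrt((260 - 31)**2 + ((139437/(-526) - 775917/951812) - 1*1116979)) = sqrt(229**2 + ((139437*(-1/526) - 775917*1/951812) - 1116979)) = sqrt(52441 + ((-139437/526 - 775917/951812) - 1116979)) = sqrt(52441 + (-66562971093/250326556 - 1116979)) = sqrt(52441 - 279676069165417/250326556) = sqrt(-266548694242221/250326556) = 3*I*sqrt(1853450462109783686691)/125163278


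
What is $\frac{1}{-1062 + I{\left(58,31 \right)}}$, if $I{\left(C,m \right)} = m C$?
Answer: $\frac{1}{736} \approx 0.0013587$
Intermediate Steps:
$I{\left(C,m \right)} = C m$
$\frac{1}{-1062 + I{\left(58,31 \right)}} = \frac{1}{-1062 + 58 \cdot 31} = \frac{1}{-1062 + 1798} = \frac{1}{736}$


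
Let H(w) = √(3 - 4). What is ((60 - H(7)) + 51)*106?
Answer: 11766 - 106*I ≈ 11766.0 - 106.0*I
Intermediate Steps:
H(w) = I (H(w) = √(-1) = I)
((60 - H(7)) + 51)*106 = ((60 - I) + 51)*106 = (111 - I)*106 = 11766 - 106*I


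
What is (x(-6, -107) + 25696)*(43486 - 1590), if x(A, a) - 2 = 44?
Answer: 1078486832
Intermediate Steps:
x(A, a) = 46 (x(A, a) = 2 + 44 = 46)
(x(-6, -107) + 25696)*(43486 - 1590) = (46 + 25696)*(43486 - 1590) = 25742*41896 = 1078486832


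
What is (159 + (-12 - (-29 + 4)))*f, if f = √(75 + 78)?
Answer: 516*√17 ≈ 2127.5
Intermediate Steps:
f = 3*√17 (f = √153 = 3*√17 ≈ 12.369)
(159 + (-12 - (-29 + 4)))*f = (159 + (-12 - (-29 + 4)))*(3*√17) = (159 + (-12 - 1*(-25)))*(3*√17) = (159 + (-12 + 25))*(3*√17) = (159 + 13)*(3*√17) = 172*(3*√17) = 516*√17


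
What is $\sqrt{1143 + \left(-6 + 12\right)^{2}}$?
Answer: $3 \sqrt{131} \approx 34.337$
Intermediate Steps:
$\sqrt{1143 + \left(-6 + 12\right)^{2}} = \sqrt{1143 + 6^{2}} = \sqrt{1143 + 36} = \sqrt{1179} = 3 \sqrt{131}$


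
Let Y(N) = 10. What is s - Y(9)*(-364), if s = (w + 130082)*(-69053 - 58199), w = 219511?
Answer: -44486404796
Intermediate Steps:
s = -44486408436 (s = (219511 + 130082)*(-69053 - 58199) = 349593*(-127252) = -44486408436)
s - Y(9)*(-364) = -44486408436 - 10*(-364) = -44486408436 - 1*(-3640) = -44486408436 + 3640 = -44486404796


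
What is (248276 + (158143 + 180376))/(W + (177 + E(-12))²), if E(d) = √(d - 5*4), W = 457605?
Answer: 143442624545/119514587858 - 207725430*I*√2/59757293929 ≈ 1.2002 - 0.004916*I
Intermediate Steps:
E(d) = √(-20 + d) (E(d) = √(d - 20) = √(-20 + d))
(248276 + (158143 + 180376))/(W + (177 + E(-12))²) = (248276 + (158143 + 180376))/(457605 + (177 + √(-20 - 12))²) = (248276 + 338519)/(457605 + (177 + √(-32))²) = 586795/(457605 + (177 + 4*I*√2)²)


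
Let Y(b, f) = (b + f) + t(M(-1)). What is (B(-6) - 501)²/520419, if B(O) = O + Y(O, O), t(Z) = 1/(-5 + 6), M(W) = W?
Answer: 268324/520419 ≈ 0.51559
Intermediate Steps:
t(Z) = 1 (t(Z) = 1/1 = 1)
Y(b, f) = 1 + b + f (Y(b, f) = (b + f) + 1 = 1 + b + f)
B(O) = 1 + 3*O (B(O) = O + (1 + O + O) = O + (1 + 2*O) = 1 + 3*O)
(B(-6) - 501)²/520419 = ((1 + 3*(-6)) - 501)²/520419 = ((1 - 18) - 501)²*(1/520419) = (-17 - 501)²*(1/520419) = (-518)²*(1/520419) = 268324*(1/520419) = 268324/520419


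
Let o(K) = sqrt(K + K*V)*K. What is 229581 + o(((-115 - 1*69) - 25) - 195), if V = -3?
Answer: 229581 - 808*sqrt(202) ≈ 2.1810e+5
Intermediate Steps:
o(K) = K*sqrt(2)*sqrt(-K) (o(K) = sqrt(K + K*(-3))*K = sqrt(K - 3*K)*K = sqrt(-2*K)*K = (sqrt(2)*sqrt(-K))*K = K*sqrt(2)*sqrt(-K))
229581 + o(((-115 - 1*69) - 25) - 195) = 229581 - sqrt(2)*(-(((-115 - 1*69) - 25) - 195))**(3/2) = 229581 - sqrt(2)*(-(((-115 - 69) - 25) - 195))**(3/2) = 229581 - sqrt(2)*(-((-184 - 25) - 195))**(3/2) = 229581 - sqrt(2)*(-(-209 - 195))**(3/2) = 229581 - sqrt(2)*(-1*(-404))**(3/2) = 229581 - sqrt(2)*404**(3/2) = 229581 - sqrt(2)*808*sqrt(101) = 229581 - 808*sqrt(202)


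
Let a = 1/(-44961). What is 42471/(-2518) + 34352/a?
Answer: -3889051727367/2518 ≈ -1.5445e+9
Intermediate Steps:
a = -1/44961 ≈ -2.2241e-5
42471/(-2518) + 34352/a = 42471/(-2518) + 34352/(-1/44961) = 42471*(-1/2518) + 34352*(-44961) = -42471/2518 - 1544500272 = -3889051727367/2518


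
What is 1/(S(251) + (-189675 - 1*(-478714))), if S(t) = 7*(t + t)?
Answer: 1/292553 ≈ 3.4182e-6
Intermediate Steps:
S(t) = 14*t (S(t) = 7*(2*t) = 14*t)
1/(S(251) + (-189675 - 1*(-478714))) = 1/(14*251 + (-189675 - 1*(-478714))) = 1/(3514 + (-189675 + 478714)) = 1/(3514 + 289039) = 1/292553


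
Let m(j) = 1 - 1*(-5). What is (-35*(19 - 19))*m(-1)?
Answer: 0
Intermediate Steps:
m(j) = 6 (m(j) = 1 + 5 = 6)
(-35*(19 - 19))*m(-1) = -35*(19 - 19)*6 = -35*0*6 = 0*6 = 0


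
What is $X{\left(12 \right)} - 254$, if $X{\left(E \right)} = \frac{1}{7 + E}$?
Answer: $- \frac{4825}{19} \approx -253.95$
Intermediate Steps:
$X{\left(12 \right)} - 254 = \frac{1}{7 + 12} - 254 = \frac{1}{19} - 254 = - \frac{4825}{19}$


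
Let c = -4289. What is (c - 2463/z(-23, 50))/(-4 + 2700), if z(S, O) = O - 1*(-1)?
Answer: -36867/22916 ≈ -1.6088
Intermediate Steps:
z(S, O) = 1 + O (z(S, O) = O + 1 = 1 + O)
(c - 2463/z(-23, 50))/(-4 + 2700) = (-4289 - 2463/(1 + 50))/(-4 + 2700) = (-4289 - 2463/51)/2696 = (-4289 - 2463*1/51)*(1/2696) = (-4289 - 821/17)*(1/2696) = -73734/17*1/2696 = -36867/22916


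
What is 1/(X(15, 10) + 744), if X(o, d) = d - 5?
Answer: 1/749 ≈ 0.0013351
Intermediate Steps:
X(o, d) = -5 + d
1/(X(15, 10) + 744) = 1/((-5 + 10) + 744) = 1/(5 + 744) = 1/749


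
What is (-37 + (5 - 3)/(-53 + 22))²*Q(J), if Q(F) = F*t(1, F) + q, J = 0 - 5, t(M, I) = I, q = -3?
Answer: 29044422/961 ≈ 30223.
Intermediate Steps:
J = -5
Q(F) = -3 + F² (Q(F) = F*F - 3 = F² - 3 = -3 + F²)
(-37 + (5 - 3)/(-53 + 22))²*Q(J) = (-37 + (5 - 3)/(-53 + 22))²*(-3 + (-5)²) = (-37 + 2/(-31))²*(-3 + 25) = (-37 + 2*(-1/31))²*22 = (-37 - 2/31)²*22 = (-1149/31)²*22 = (1320201/961)*22 = 29044422/961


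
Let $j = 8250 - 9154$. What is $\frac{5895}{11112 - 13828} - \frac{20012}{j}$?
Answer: $\frac{6127939}{306908} \approx 19.967$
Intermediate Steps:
$j = -904$
$\frac{5895}{11112 - 13828} - \frac{20012}{j} = \frac{5895}{11112 - 13828} - \frac{20012}{-904} = \frac{5895}{11112 - 13828} - - \frac{5003}{226} = \frac{5895}{-2716} + \frac{5003}{226} = 5895 \left(- \frac{1}{2716}\right) + \frac{5003}{226} = - \frac{5895}{2716} + \frac{5003}{226} = \frac{6127939}{306908}$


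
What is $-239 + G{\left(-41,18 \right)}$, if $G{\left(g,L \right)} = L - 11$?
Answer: $-232$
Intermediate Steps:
$G{\left(g,L \right)} = -11 + L$ ($G{\left(g,L \right)} = L - 11 = -11 + L$)
$-239 + G{\left(-41,18 \right)} = -239 + \left(-11 + 18\right) = -239 + 7 = -232$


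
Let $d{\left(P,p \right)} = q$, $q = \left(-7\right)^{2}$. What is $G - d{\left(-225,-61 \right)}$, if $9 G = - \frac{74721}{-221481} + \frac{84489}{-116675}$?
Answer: $- \frac{292461693031}{5963375925} \approx -49.043$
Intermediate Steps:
$q = 49$
$d{\left(P,p \right)} = 49$
$G = - \frac{256272706}{5963375925}$ ($G = \frac{- \frac{74721}{-221481} + \frac{84489}{-116675}}{9} = \frac{\left(-74721\right) \left(- \frac{1}{221481}\right) + 84489 \left(- \frac{1}{116675}\right)}{9} = \frac{\frac{24907}{73827} - \frac{84489}{116675}}{9} = \frac{1}{9} \left(- \frac{256272706}{662597325}\right) = - \frac{256272706}{5963375925} \approx -0.042974$)
$G - d{\left(-225,-61 \right)} = - \frac{256272706}{5963375925} - 49 = - \frac{292461693031}{5963375925}$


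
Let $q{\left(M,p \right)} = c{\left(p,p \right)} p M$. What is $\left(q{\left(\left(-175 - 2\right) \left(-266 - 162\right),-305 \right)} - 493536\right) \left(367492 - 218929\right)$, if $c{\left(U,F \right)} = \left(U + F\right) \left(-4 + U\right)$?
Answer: $-647017309048663368$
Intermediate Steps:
$c{\left(U,F \right)} = \left(-4 + U\right) \left(F + U\right)$ ($c{\left(U,F \right)} = \left(F + U\right) \left(-4 + U\right) = \left(-4 + U\right) \left(F + U\right)$)
$q{\left(M,p \right)} = M p \left(- 8 p + 2 p^{2}\right)$ ($q{\left(M,p \right)} = \left(p^{2} - 4 p - 4 p + p p\right) p M = \left(p^{2} - 4 p - 4 p + p^{2}\right) p M = \left(- 8 p + 2 p^{2}\right) p M = p \left(- 8 p + 2 p^{2}\right) M = M p \left(- 8 p + 2 p^{2}\right)$)
$\left(q{\left(\left(-175 - 2\right) \left(-266 - 162\right),-305 \right)} - 493536\right) \left(367492 - 218929\right) = \left(2 \left(-175 - 2\right) \left(-266 - 162\right) \left(-305\right)^{2} \left(-4 - 305\right) - 493536\right) \left(367492 - 218929\right) = \left(2 \left(\left(-177\right) \left(-428\right)\right) 93025 \left(-309\right) - 493536\right) 148563 = \left(2 \cdot 75756 \cdot 93025 \left(-309\right) - 493536\right) 148563 = \left(-4355170774200 - 493536\right) 148563 = \left(-4355171267736\right) 148563 = -647017309048663368$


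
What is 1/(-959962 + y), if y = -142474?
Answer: -1/1102436 ≈ -9.0708e-7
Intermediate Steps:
1/(-959962 + y) = 1/(-959962 - 142474) = 1/(-1102436) = -1/1102436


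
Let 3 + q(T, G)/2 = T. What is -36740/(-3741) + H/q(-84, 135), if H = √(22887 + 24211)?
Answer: 36740/3741 - √47098/174 ≈ 8.5737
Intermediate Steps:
q(T, G) = -6 + 2*T
H = √47098 ≈ 217.02
-36740/(-3741) + H/q(-84, 135) = -36740/(-3741) + √47098/(-6 + 2*(-84)) = -36740*(-1/3741) + √47098/(-6 - 168) = 36740/3741 + √47098/(-174) = 36740/3741 + √47098*(-1/174) = 36740/3741 - √47098/174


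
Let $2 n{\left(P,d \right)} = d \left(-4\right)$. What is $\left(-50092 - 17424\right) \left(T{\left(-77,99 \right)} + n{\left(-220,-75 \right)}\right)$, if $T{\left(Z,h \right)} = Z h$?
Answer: $504547068$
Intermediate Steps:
$n{\left(P,d \right)} = - 2 d$ ($n{\left(P,d \right)} = \frac{d \left(-4\right)}{2} = \frac{\left(-4\right) d}{2} = - 2 d$)
$\left(-50092 - 17424\right) \left(T{\left(-77,99 \right)} + n{\left(-220,-75 \right)}\right) = \left(-50092 - 17424\right) \left(\left(-77\right) 99 - -150\right) = - 67516 \left(-7623 + 150\right) = \left(-67516\right) \left(-7473\right) = 504547068$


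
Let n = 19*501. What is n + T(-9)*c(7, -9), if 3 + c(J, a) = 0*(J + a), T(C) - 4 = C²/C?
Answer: 9534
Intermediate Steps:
T(C) = 4 + C (T(C) = 4 + C²/C = 4 + C)
c(J, a) = -3 (c(J, a) = -3 + 0*(J + a) = -3 + 0 = -3)
n = 9519
n + T(-9)*c(7, -9) = 9519 + (4 - 9)*(-3) = 9519 - 5*(-3) = 9519 + 15 = 9534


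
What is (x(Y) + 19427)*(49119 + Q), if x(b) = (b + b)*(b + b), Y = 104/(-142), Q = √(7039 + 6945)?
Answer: 4810828963437/5041 + 391769292*√874/5041 ≈ 9.5664e+8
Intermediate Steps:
Q = 4*√874 (Q = √13984 = 4*√874 ≈ 118.25)
Y = -52/71 (Y = 104*(-1/142) = -52/71 ≈ -0.73239)
x(b) = 4*b² (x(b) = (2*b)*(2*b) = 4*b²)
(x(Y) + 19427)*(49119 + Q) = (4*(-52/71)² + 19427)*(49119 + 4*√874) = (4*(2704/5041) + 19427)*(49119 + 4*√874) = (10816/5041 + 19427)*(49119 + 4*√874) = 97942323*(49119 + 4*√874)/5041 = 4810828963437/5041 + 391769292*√874/5041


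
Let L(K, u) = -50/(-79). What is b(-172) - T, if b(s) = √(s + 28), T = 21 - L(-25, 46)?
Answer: -1609/79 + 12*I ≈ -20.367 + 12.0*I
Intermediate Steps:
L(K, u) = 50/79 (L(K, u) = -50*(-1/79) = 50/79)
T = 1609/79 (T = 21 - 1*50/79 = 21 - 50/79 = 1609/79 ≈ 20.367)
b(s) = √(28 + s)
b(-172) - T = √(28 - 172) - 1*1609/79 = √(-144) - 1609/79 = 12*I - 1609/79 = -1609/79 + 12*I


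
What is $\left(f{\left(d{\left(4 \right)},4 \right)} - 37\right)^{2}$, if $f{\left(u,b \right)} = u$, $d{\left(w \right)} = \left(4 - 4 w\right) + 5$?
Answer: $1936$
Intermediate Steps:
$d{\left(w \right)} = 9 - 4 w$
$\left(f{\left(d{\left(4 \right)},4 \right)} - 37\right)^{2} = \left(\left(9 - 16\right) - 37\right)^{2} = \left(-7 - 37\right)^{2} = \left(-44\right)^{2} = 1936$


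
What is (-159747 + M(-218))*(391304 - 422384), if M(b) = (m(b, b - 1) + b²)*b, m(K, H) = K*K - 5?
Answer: 648923080680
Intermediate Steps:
m(K, H) = -5 + K² (m(K, H) = K² - 5 = -5 + K²)
M(b) = b*(-5 + 2*b²) (M(b) = ((-5 + b²) + b²)*b = (-5 + 2*b²)*b = b*(-5 + 2*b²))
(-159747 + M(-218))*(391304 - 422384) = (-159747 - 218*(-5 + 2*(-218)²))*(391304 - 422384) = (-159747 - 218*(-5 + 2*47524))*(-31080) = (-159747 - 218*(-5 + 95048))*(-31080) = (-159747 - 218*95043)*(-31080) = (-159747 - 20719374)*(-31080) = -20879121*(-31080) = 648923080680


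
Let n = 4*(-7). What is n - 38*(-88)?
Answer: 3316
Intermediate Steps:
n = -28
n - 38*(-88) = -28 - 38*(-88) = -28 + 3344 = 3316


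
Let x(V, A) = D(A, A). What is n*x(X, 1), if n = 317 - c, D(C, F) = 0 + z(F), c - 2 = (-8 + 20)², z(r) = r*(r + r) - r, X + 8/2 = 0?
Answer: 171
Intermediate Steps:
X = -4 (X = -4 + 0 = -4)
z(r) = -r + 2*r² (z(r) = r*(2*r) - r = 2*r² - r = -r + 2*r²)
c = 146 (c = 2 + (-8 + 20)² = 2 + 12² = 2 + 144 = 146)
D(C, F) = F*(-1 + 2*F) (D(C, F) = 0 + F*(-1 + 2*F) = F*(-1 + 2*F))
x(V, A) = A*(-1 + 2*A)
n = 171 (n = 317 - 1*146 = 317 - 146 = 171)
n*x(X, 1) = 171*(1*(-1 + 2*1)) = 171*(1*(-1 + 2)) = 171*(1*1) = 171*1 = 171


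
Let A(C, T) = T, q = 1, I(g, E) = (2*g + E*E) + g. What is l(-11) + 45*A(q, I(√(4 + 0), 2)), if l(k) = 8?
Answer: 458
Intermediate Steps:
I(g, E) = E² + 3*g (I(g, E) = (2*g + E²) + g = (E² + 2*g) + g = E² + 3*g)
l(-11) + 45*A(q, I(√(4 + 0), 2)) = 8 + 45*(2² + 3*√(4 + 0)) = 8 + 45*(4 + 3*√4) = 8 + 45*(4 + 3*2) = 8 + 45*(4 + 6) = 8 + 45*10 = 8 + 450 = 458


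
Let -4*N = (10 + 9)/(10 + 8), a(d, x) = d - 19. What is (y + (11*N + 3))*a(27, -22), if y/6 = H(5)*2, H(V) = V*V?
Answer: 21607/9 ≈ 2400.8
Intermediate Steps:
H(V) = V²
a(d, x) = -19 + d
N = -19/72 (N = -(10 + 9)/(4*(10 + 8)) = -19/(4*18) = -¼*19/18 = -19/72 ≈ -0.26389)
y = 300 (y = 6*(5²*2) = 6*(25*2) = 6*50 = 300)
(y + (11*N + 3))*a(27, -22) = (300 + (11*(-19/72) + 3))*(-19 + 27) = (300 + (-209/72 + 3))*8 = (300 + 7/72)*8 = (21607/72)*8 = 21607/9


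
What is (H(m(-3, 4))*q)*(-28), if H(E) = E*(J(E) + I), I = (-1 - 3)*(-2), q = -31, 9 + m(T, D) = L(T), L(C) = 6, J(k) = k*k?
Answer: -44268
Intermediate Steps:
J(k) = k**2
m(T, D) = -3 (m(T, D) = -9 + 6 = -3)
I = 8 (I = -4*(-2) = 8)
H(E) = E*(8 + E**2) (H(E) = E*(E**2 + 8) = E*(8 + E**2))
(H(m(-3, 4))*q)*(-28) = (-3*(8 + (-3)**2)*(-31))*(-28) = (-3*(8 + 9)*(-31))*(-28) = (-3*17*(-31))*(-28) = -51*(-31)*(-28) = 1581*(-28) = -44268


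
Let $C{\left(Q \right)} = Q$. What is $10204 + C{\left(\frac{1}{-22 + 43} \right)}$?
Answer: $\frac{214285}{21} \approx 10204.0$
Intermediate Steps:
$10204 + C{\left(\frac{1}{-22 + 43} \right)} = 10204 + \frac{1}{-22 + 43} = 10204 + \frac{1}{21} = \frac{214285}{21}$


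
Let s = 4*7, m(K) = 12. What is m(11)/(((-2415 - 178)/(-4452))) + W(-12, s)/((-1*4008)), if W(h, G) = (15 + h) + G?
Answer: 214043009/10392744 ≈ 20.595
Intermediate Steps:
s = 28
W(h, G) = 15 + G + h
m(11)/(((-2415 - 178)/(-4452))) + W(-12, s)/((-1*4008)) = 12/(((-2415 - 178)/(-4452))) + (15 + 28 - 12)/((-1*4008)) = 12/((-2593*(-1/4452))) + 31/(-4008) = 12/(2593/4452) + 31*(-1/4008) = 12*(4452/2593) - 31/4008 = 53424/2593 - 31/4008 = 214043009/10392744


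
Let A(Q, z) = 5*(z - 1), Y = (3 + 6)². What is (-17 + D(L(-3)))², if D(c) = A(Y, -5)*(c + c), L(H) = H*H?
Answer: 310249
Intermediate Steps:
Y = 81 (Y = 9² = 81)
A(Q, z) = -5 + 5*z (A(Q, z) = 5*(-1 + z) = -5 + 5*z)
L(H) = H²
D(c) = -60*c (D(c) = (-5 + 5*(-5))*(c + c) = (-5 - 25)*(2*c) = -60*c)
(-17 + D(L(-3)))² = (-17 - 60*(-3)²)² = (-17 - 60*9)² = (-17 - 540)² = (-557)² = 310249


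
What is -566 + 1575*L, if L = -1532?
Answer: -2413466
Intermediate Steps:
-566 + 1575*L = -566 + 1575*(-1532) = -566 - 2412900 = -2413466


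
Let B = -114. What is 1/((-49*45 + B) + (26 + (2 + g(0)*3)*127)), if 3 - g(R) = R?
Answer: -1/896 ≈ -0.0011161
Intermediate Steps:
g(R) = 3 - R
1/((-49*45 + B) + (26 + (2 + g(0)*3)*127)) = 1/((-49*45 - 114) + (26 + (2 + (3 - 1*0)*3)*127)) = 1/((-2205 - 114) + (26 + (2 + (3 + 0)*3)*127)) = 1/(-2319 + (26 + (2 + 3*3)*127)) = 1/(-2319 + (26 + (2 + 9)*127)) = 1/(-2319 + (26 + 11*127)) = 1/(-2319 + (26 + 1397)) = 1/(-2319 + 1423) = 1/(-896) = -1/896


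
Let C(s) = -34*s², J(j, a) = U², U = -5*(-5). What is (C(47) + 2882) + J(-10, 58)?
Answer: -71599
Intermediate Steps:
U = 25
J(j, a) = 625 (J(j, a) = 25² = 625)
(C(47) + 2882) + J(-10, 58) = (-34*47² + 2882) + 625 = (-34*2209 + 2882) + 625 = (-75106 + 2882) + 625 = -72224 + 625 = -71599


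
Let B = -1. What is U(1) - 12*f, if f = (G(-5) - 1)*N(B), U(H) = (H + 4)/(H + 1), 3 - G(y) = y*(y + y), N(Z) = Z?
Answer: -1147/2 ≈ -573.50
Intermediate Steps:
G(y) = 3 - 2*y² (G(y) = 3 - y*(y + y) = 3 - y*2*y = 3 - 2*y²)
U(H) = (4 + H)/(1 + H)
f = 48 (f = ((3 - 2*(-5)²) - 1)*(-1) = ((3 - 2*25) - 1)*(-1) = ((3 - 50) - 1)*(-1) = (-47 - 1)*(-1) = -48*(-1) = 48)
U(1) - 12*f = (4 + 1)/(1 + 1) - 12*48 = 5/2 - 576 = -1147/2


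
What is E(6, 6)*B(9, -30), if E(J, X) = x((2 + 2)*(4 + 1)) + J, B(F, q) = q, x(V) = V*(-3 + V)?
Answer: -10380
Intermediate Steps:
E(J, X) = 340 + J (E(J, X) = ((2 + 2)*(4 + 1))*(-3 + (2 + 2)*(4 + 1)) + J = (4*5)*(-3 + 4*5) + J = 20*(-3 + 20) + J = 20*17 + J = 340 + J)
E(6, 6)*B(9, -30) = (340 + 6)*(-30) = 346*(-30) = -10380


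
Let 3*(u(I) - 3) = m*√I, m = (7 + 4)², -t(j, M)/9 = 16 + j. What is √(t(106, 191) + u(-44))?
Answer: √(-9855 + 726*I*√11)/3 ≈ 4.0131 + 33.333*I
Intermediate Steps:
t(j, M) = -144 - 9*j (t(j, M) = -9*(16 + j) = -144 - 9*j)
m = 121 (m = 11² = 121)
u(I) = 3 + 121*√I/3 (u(I) = 3 + (121*√I)/3 = 3 + 121*√I/3)
√(t(106, 191) + u(-44)) = √((-144 - 9*106) + (3 + 121*√(-44)/3)) = √((-144 - 954) + (3 + 121*(2*I*√11)/3)) = √(-1098 + (3 + 242*I*√11/3)) = √(-1095 + 242*I*√11/3)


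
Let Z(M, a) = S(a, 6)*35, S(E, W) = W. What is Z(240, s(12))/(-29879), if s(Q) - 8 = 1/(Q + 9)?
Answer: -210/29879 ≈ -0.0070283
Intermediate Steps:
s(Q) = 8 + 1/(9 + Q) (s(Q) = 8 + 1/(Q + 9) = 8 + 1/(9 + Q))
Z(M, a) = 210 (Z(M, a) = 6*35 = 210)
Z(240, s(12))/(-29879) = 210/(-29879) = 210*(-1/29879) = -210/29879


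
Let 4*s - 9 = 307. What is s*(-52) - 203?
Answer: -4311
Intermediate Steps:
s = 79 (s = 9/4 + (1/4)*307 = 9/4 + 307/4 = 79)
s*(-52) - 203 = 79*(-52) - 203 = -4108 - 203 = -4311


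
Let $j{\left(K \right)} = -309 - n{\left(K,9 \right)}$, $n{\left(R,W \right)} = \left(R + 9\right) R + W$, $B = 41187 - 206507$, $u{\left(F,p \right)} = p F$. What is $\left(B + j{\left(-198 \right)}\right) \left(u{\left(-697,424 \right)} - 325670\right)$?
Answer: $126140465880$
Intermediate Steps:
$u{\left(F,p \right)} = F p$
$B = -165320$
$n{\left(R,W \right)} = W + R \left(9 + R\right)$ ($n{\left(R,W \right)} = \left(9 + R\right) R + W = R \left(9 + R\right) + W = W + R \left(9 + R\right)$)
$j{\left(K \right)} = -318 - K^{2} - 9 K$ ($j{\left(K \right)} = -309 - \left(9 + K^{2} + 9 K\right) = -318 - K^{2} - 9 K$)
$\left(B + j{\left(-198 \right)}\right) \left(u{\left(-697,424 \right)} - 325670\right) = \left(-165320 - 37740\right) \left(\left(-697\right) 424 - 325670\right) = \left(-165320 - 37740\right) \left(-295528 - 325670\right) = \left(-165320 - 37740\right) \left(-621198\right) = \left(-203060\right) \left(-621198\right) = 126140465880$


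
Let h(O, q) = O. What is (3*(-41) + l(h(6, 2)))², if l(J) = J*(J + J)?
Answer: 2601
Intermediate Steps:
l(J) = 2*J² (l(J) = J*(2*J) = 2*J²)
(3*(-41) + l(h(6, 2)))² = (3*(-41) + 2*6²)² = (-123 + 2*36)² = (-123 + 72)² = (-51)² = 2601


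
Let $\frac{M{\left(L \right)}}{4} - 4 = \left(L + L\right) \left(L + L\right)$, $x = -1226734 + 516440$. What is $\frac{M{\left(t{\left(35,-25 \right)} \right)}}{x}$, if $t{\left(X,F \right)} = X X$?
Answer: $- \frac{12005008}{355147} \approx -33.803$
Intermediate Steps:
$t{\left(X,F \right)} = X^{2}$
$x = -710294$
$M{\left(L \right)} = 16 + 16 L^{2}$ ($M{\left(L \right)} = 16 + 4 \left(L + L\right) \left(L + L\right) = 16 + 4 \cdot 2 L 2 L = 16 + 4 \cdot 4 L^{2} = 16 + 16 L^{2}$)
$\frac{M{\left(t{\left(35,-25 \right)} \right)}}{x} = \frac{16 + 16 \left(35^{2}\right)^{2}}{-710294} = \left(16 + 16 \cdot 1225^{2}\right) \left(- \frac{1}{710294}\right) = \left(16 + 16 \cdot 1500625\right) \left(- \frac{1}{710294}\right) = \left(16 + 24010000\right) \left(- \frac{1}{710294}\right) = 24010016 \left(- \frac{1}{710294}\right) = - \frac{12005008}{355147}$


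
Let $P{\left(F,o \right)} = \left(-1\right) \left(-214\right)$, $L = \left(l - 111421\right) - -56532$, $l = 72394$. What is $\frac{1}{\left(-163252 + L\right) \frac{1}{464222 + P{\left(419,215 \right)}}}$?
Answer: $- \frac{66348}{20821} \approx -3.1866$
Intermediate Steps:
$L = 17505$ ($L = \left(72394 - 111421\right) - -56532 = \left(72394 - 111421\right) + 56532 = -39027 + 56532 = 17505$)
$P{\left(F,o \right)} = 214$
$\frac{1}{\left(-163252 + L\right) \frac{1}{464222 + P{\left(419,215 \right)}}} = \frac{1}{\left(-163252 + 17505\right) \frac{1}{464222 + 214}} = \frac{1}{\left(-145747\right) \frac{1}{464436}} = \frac{1}{- \frac{20821}{66348}} = - \frac{66348}{20821}$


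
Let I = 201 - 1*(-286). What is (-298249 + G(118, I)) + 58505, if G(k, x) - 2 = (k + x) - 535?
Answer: -239672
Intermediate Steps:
I = 487 (I = 201 + 286 = 487)
G(k, x) = -533 + k + x (G(k, x) = 2 + ((k + x) - 535) = 2 + (-535 + k + x) = -533 + k + x)
(-298249 + G(118, I)) + 58505 = (-298249 + (-533 + 118 + 487)) + 58505 = (-298249 + 72) + 58505 = -298177 + 58505 = -239672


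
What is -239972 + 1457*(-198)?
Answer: -528458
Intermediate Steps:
-239972 + 1457*(-198) = -239972 - 288486 = -528458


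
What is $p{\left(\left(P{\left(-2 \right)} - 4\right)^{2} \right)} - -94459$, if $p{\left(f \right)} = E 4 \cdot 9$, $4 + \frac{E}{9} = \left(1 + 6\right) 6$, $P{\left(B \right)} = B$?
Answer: $106771$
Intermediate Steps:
$E = 342$ ($E = -36 + 9 \left(1 + 6\right) 6 = -36 + 9 \cdot 7 \cdot 6 = -36 + 9 \cdot 42 = -36 + 378 = 342$)
$p{\left(f \right)} = 12312$ ($p{\left(f \right)} = 342 \cdot 4 \cdot 9 = 1368 \cdot 9 = 12312$)
$p{\left(\left(P{\left(-2 \right)} - 4\right)^{2} \right)} - -94459 = 12312 - -94459 = 12312 + 94459 = 106771$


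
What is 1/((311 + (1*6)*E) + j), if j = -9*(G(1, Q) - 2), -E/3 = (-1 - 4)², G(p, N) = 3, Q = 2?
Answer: -1/148 ≈ -0.0067568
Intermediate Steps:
E = -75 (E = -3*(-1 - 4)² = -3*(-5)² = -3*25 = -75)
j = -9 (j = -9*(3 - 2) = -9*1 = -9)
1/((311 + (1*6)*E) + j) = 1/((311 + (1*6)*(-75)) - 9) = 1/((311 + 6*(-75)) - 9) = 1/((311 - 450) - 9) = 1/(-139 - 9) = 1/(-148) = -1/148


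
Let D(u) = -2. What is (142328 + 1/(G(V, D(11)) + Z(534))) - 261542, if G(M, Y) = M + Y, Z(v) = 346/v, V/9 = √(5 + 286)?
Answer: -200306068622985/1680222698 + 641601*√291/1680222698 ≈ -1.1921e+5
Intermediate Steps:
V = 9*√291 (V = 9*√(5 + 286) = 9*√291 ≈ 153.53)
(142328 + 1/(G(V, D(11)) + Z(534))) - 261542 = (142328 + 1/((9*√291 - 2) + 346/534)) - 261542 = (142328 + 1/((-2 + 9*√291) + 346*(1/534))) - 261542 = (142328 + 1/((-2 + 9*√291) + 173/267)) - 261542 = (142328 + 1/(-361/267 + 9*√291)) - 261542 = -119214 + 1/(-361/267 + 9*√291)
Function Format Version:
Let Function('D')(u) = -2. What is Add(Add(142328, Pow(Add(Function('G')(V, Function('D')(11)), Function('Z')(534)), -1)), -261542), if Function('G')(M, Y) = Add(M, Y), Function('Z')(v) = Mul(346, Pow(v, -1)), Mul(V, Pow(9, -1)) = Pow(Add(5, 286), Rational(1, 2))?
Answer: Add(Rational(-200306068622985, 1680222698), Mul(Rational(641601, 1680222698), Pow(291, Rational(1, 2)))) ≈ -1.1921e+5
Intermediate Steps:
V = Mul(9, Pow(291, Rational(1, 2))) (V = Mul(9, Pow(Add(5, 286), Rational(1, 2))) = Mul(9, Pow(291, Rational(1, 2))) ≈ 153.53)
Add(Add(142328, Pow(Add(Function('G')(V, Function('D')(11)), Function('Z')(534)), -1)), -261542) = Add(Add(142328, Pow(Add(Add(Mul(9, Pow(291, Rational(1, 2))), -2), Mul(346, Pow(534, -1))), -1)), -261542) = Add(Add(142328, Pow(Add(Add(-2, Mul(9, Pow(291, Rational(1, 2)))), Mul(346, Rational(1, 534))), -1)), -261542) = Add(Add(142328, Pow(Add(Add(-2, Mul(9, Pow(291, Rational(1, 2)))), Rational(173, 267)), -1)), -261542) = Add(Add(142328, Pow(Add(Rational(-361, 267), Mul(9, Pow(291, Rational(1, 2)))), -1)), -261542) = Add(-119214, Pow(Add(Rational(-361, 267), Mul(9, Pow(291, Rational(1, 2)))), -1))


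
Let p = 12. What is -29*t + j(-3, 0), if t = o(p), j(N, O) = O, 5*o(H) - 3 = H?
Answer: -87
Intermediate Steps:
o(H) = 3/5 + H/5
t = 3 (t = 3/5 + (1/5)*12 = 3/5 + 12/5 = 3)
-29*t + j(-3, 0) = -29*3 + 0 = -87 + 0 = -87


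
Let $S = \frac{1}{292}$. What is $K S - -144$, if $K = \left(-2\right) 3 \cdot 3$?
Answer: $\frac{21015}{146} \approx 143.94$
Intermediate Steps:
$K = -18$ ($K = \left(-6\right) 3 = -18$)
$S = \frac{1}{292} \approx 0.0034247$
$K S - -144 = \left(-18\right) \frac{1}{292} - -144 = - \frac{9}{146} + 144 = \frac{21015}{146}$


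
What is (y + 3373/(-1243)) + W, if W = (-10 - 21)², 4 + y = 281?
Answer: 1535461/1243 ≈ 1235.3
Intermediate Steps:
y = 277 (y = -4 + 281 = 277)
W = 961 (W = (-31)² = 961)
(y + 3373/(-1243)) + W = (277 + 3373/(-1243)) + 961 = (277 + 3373*(-1/1243)) + 961 = (277 - 3373/1243) + 961 = 340938/1243 + 961 = 1535461/1243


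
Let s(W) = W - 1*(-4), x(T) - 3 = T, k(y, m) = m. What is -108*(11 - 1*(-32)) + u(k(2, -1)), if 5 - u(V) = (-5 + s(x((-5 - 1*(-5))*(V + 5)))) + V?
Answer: -4640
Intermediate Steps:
x(T) = 3 + T
s(W) = 4 + W (s(W) = W + 4 = 4 + W)
u(V) = 3 - V (u(V) = 5 - ((-5 + (4 + (3 + (-5 - 1*(-5))*(V + 5)))) + V) = 5 - ((-5 + (4 + (3 + (-5 + 5)*(5 + V)))) + V) = 5 - ((-5 + (4 + (3 + 0*(5 + V)))) + V) = 5 - ((-5 + (4 + (3 + 0))) + V) = 5 - ((-5 + (4 + 3)) + V) = 5 - ((-5 + 7) + V) = 5 - (2 + V) = 5 + (-2 - V) = 3 - V)
-108*(11 - 1*(-32)) + u(k(2, -1)) = -108*(11 - 1*(-32)) + (3 - 1*(-1)) = -108*(11 + 32) + (3 + 1) = -108*43 + 4 = -4644 + 4 = -4640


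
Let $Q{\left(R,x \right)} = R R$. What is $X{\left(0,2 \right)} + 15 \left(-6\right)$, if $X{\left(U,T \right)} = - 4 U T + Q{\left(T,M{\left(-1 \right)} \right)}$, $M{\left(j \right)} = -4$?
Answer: $-86$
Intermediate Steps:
$Q{\left(R,x \right)} = R^{2}$
$X{\left(U,T \right)} = T^{2} - 4 T U$ ($X{\left(U,T \right)} = - 4 U T + T^{2} = - 4 T U + T^{2} = T^{2} - 4 T U$)
$X{\left(0,2 \right)} + 15 \left(-6\right) = 2 \left(2 - 0\right) + 15 \left(-6\right) = 2 \left(2 + 0\right) - 90 = 2 \cdot 2 - 90 = 4 - 90 = -86$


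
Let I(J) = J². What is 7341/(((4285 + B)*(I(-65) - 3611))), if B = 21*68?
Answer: 7341/3507782 ≈ 0.0020928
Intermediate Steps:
B = 1428
7341/(((4285 + B)*(I(-65) - 3611))) = 7341/(((4285 + 1428)*((-65)² - 3611))) = 7341/((5713*(4225 - 3611))) = 7341/((5713*614)) = 7341/3507782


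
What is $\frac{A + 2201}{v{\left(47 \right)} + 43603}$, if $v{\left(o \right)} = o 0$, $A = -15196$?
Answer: $- \frac{12995}{43603} \approx -0.29803$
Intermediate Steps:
$v{\left(o \right)} = 0$
$\frac{A + 2201}{v{\left(47 \right)} + 43603} = \frac{-15196 + 2201}{0 + 43603} = - \frac{12995}{43603}$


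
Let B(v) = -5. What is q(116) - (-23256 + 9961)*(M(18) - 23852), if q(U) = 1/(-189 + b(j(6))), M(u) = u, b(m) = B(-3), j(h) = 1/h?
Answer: -61473367821/194 ≈ -3.1687e+8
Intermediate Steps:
j(h) = 1/h
b(m) = -5
q(U) = -1/194 (q(U) = 1/(-189 - 5) = 1/(-194) = -1/194)
q(116) - (-23256 + 9961)*(M(18) - 23852) = -1/194 - (-23256 + 9961)*(18 - 23852) = -1/194 - (-13295)*(-23834) = -1/194 - 1*316873030 = -1/194 - 316873030 = -61473367821/194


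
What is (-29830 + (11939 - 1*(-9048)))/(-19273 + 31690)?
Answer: -8843/12417 ≈ -0.71217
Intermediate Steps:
(-29830 + (11939 - 1*(-9048)))/(-19273 + 31690) = (-29830 + (11939 + 9048))/12417 = (-29830 + 20987)*(1/12417) = -8843*1/12417 = -8843/12417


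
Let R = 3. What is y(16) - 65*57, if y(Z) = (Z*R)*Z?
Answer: -2937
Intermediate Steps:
y(Z) = 3*Z**2 (y(Z) = (Z*3)*Z = (3*Z)*Z = 3*Z**2)
y(16) - 65*57 = 3*16**2 - 65*57 = 3*256 - 3705 = 768 - 3705 = -2937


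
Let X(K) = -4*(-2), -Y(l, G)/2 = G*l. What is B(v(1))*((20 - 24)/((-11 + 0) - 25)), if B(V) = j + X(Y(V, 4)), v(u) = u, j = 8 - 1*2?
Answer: 14/9 ≈ 1.5556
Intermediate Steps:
Y(l, G) = -2*G*l
j = 6 (j = 8 - 2 = 6)
X(K) = 8
B(V) = 14 (B(V) = 6 + 8 = 14)
B(v(1))*((20 - 24)/((-11 + 0) - 25)) = 14*((20 - 24)/((-11 + 0) - 25)) = 14*(-4/(-11 - 25)) = 14*(-4/(-36)) = 14*(-4*(-1/36)) = 14*(⅑) = 14/9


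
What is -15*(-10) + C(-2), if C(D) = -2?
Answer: 148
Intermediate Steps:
-15*(-10) + C(-2) = -15*(-10) - 2 = 150 - 2 = 148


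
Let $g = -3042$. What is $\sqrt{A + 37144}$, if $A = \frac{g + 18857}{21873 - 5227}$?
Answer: $\frac{\sqrt{10292468809994}}{16646} \approx 192.73$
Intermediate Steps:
$A = \frac{15815}{16646}$ ($A = \frac{-3042 + 18857}{21873 - 5227} = \frac{15815}{16646} \approx 0.95008$)
$\sqrt{A + 37144} = \sqrt{\frac{15815}{16646} + 37144} = \sqrt{\frac{618314839}{16646}} = \frac{\sqrt{10292468809994}}{16646}$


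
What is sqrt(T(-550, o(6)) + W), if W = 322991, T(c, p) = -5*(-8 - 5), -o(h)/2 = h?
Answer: 4*sqrt(20191) ≈ 568.38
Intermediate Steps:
o(h) = -2*h
T(c, p) = 65 (T(c, p) = -5*(-13) = 65)
sqrt(T(-550, o(6)) + W) = sqrt(65 + 322991) = sqrt(323056) = 4*sqrt(20191)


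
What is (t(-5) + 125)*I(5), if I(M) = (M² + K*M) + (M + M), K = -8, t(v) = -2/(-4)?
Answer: -1255/2 ≈ -627.50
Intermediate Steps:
t(v) = ½ (t(v) = -2*(-¼) = ½)
I(M) = M² - 6*M (I(M) = (M² - 8*M) + (M + M) = (M² - 8*M) + 2*M = M² - 6*M)
(t(-5) + 125)*I(5) = (½ + 125)*(5*(-6 + 5)) = 251*(5*(-1))/2 = (251/2)*(-5) = -1255/2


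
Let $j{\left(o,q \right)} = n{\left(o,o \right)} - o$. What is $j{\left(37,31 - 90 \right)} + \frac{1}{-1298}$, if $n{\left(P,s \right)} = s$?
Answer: $- \frac{1}{1298} \approx -0.00077042$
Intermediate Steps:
$j{\left(o,q \right)} = 0$ ($j{\left(o,q \right)} = o - o = 0$)
$j{\left(37,31 - 90 \right)} + \frac{1}{-1298} = 0 + \frac{1}{-1298} = 0 - \frac{1}{1298} = - \frac{1}{1298}$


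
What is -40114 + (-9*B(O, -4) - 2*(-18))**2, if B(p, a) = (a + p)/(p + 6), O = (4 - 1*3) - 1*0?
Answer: -1887745/49 ≈ -38525.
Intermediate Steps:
O = 1 (O = (4 - 3) + 0 = 1 + 0 = 1)
B(p, a) = (a + p)/(6 + p)
-40114 + (-9*B(O, -4) - 2*(-18))**2 = -40114 + (-9*(-4 + 1)/(6 + 1) - 2*(-18))**2 = -40114 + (-9*(-3)/7 + 36)**2 = -40114 + (-9*(-3/7) + 36)**2 = -40114 + (27/7 + 36)**2 = -40114 + (279/7)**2 = -40114 + 77841/49 = -1887745/49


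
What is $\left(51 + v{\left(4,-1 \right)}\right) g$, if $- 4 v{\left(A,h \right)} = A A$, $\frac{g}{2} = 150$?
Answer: $14100$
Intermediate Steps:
$g = 300$ ($g = 2 \cdot 150 = 300$)
$v{\left(A,h \right)} = - \frac{A^{2}}{4}$ ($v{\left(A,h \right)} = - \frac{A A}{4} = - \frac{A^{2}}{4}$)
$\left(51 + v{\left(4,-1 \right)}\right) g = \left(51 - \frac{4^{2}}{4}\right) 300 = \left(51 - 4\right) 300 = 47 \cdot 300 = 14100$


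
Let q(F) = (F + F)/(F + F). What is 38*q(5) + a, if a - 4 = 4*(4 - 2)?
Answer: 50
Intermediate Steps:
a = 12 (a = 4 + 4*(4 - 2) = 4 + 4*2 = 4 + 8 = 12)
q(F) = 1 (q(F) = (2*F)/((2*F)) = (2*F)*(1/(2*F)) = 1)
38*q(5) + a = 38*1 + 12 = 38 + 12 = 50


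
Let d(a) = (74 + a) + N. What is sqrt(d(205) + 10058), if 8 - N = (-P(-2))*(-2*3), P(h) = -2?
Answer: sqrt(10357) ≈ 101.77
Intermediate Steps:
N = 20 (N = 8 - (-1*(-2))*(-2*3) = 8 - 2*(-6) = 8 - 1*(-12) = 8 + 12 = 20)
d(a) = 94 + a (d(a) = (74 + a) + 20 = 94 + a)
sqrt(d(205) + 10058) = sqrt((94 + 205) + 10058) = sqrt(299 + 10058) = sqrt(10357)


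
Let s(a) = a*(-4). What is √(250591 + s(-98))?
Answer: 3*√27887 ≈ 500.98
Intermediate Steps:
s(a) = -4*a
√(250591 + s(-98)) = √(250591 - 4*(-98)) = √(250591 + 392) = √250983 = 3*√27887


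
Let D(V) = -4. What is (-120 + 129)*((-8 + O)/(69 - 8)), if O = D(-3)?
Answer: -108/61 ≈ -1.7705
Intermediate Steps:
O = -4
(-120 + 129)*((-8 + O)/(69 - 8)) = (-120 + 129)*((-8 - 4)/(69 - 8)) = 9*(-12/61) = -108/61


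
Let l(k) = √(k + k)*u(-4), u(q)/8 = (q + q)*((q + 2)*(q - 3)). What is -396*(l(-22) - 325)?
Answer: 128700 + 709632*I*√11 ≈ 1.287e+5 + 2.3536e+6*I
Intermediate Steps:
u(q) = 16*q*(-3 + q)*(2 + q) (u(q) = 8*((q + q)*((q + 2)*(q - 3))) = 8*((2*q)*((2 + q)*(-3 + q))) = 8*((2*q)*((-3 + q)*(2 + q))) = 8*(2*q*(-3 + q)*(2 + q)) = 16*q*(-3 + q)*(2 + q))
l(k) = -896*√2*√k (l(k) = √(k + k)*(16*(-4)*(-6 + (-4)² - 1*(-4))) = √(2*k)*(16*(-4)*(-6 + 16 + 4)) = (√2*√k)*(16*(-4)*14) = (√2*√k)*(-896) = -896*√2*√k)
-396*(l(-22) - 325) = -396*(-896*√2*√(-22) - 325) = -396*(-896*√2*I*√22 - 325) = -396*(-1792*I*√11 - 325) = -396*(-325 - 1792*I*√11) = 128700 + 709632*I*√11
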